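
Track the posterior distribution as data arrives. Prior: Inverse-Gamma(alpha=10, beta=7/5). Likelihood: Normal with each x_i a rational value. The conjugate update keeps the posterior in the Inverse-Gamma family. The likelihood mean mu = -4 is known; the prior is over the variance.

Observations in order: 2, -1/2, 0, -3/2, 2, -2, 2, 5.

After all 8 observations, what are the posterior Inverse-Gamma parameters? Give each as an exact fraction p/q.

obs 1: x=2 → posterior Inverse-Gamma(21/2, 97/5)
obs 2: x=-1/2 → posterior Inverse-Gamma(11, 1021/40)
obs 3: x=0 → posterior Inverse-Gamma(23/2, 1341/40)
obs 4: x=-3/2 → posterior Inverse-Gamma(12, 733/20)
obs 5: x=2 → posterior Inverse-Gamma(25/2, 1093/20)
obs 6: x=-2 → posterior Inverse-Gamma(13, 1133/20)
obs 7: x=2 → posterior Inverse-Gamma(27/2, 1493/20)
obs 8: x=5 → posterior Inverse-Gamma(14, 2303/20)

alpha=14, beta=2303/20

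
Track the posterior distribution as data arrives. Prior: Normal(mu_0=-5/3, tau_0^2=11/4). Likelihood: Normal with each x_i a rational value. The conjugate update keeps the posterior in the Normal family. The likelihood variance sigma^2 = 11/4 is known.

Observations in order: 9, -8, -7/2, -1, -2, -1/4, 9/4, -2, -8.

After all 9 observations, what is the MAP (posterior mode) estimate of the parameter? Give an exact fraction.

obs 1: x=9 → posterior Normal(11/3, 11/8)
obs 2: x=-8 → posterior Normal(-2/9, 11/12)
obs 3: x=-7/2 → posterior Normal(-25/24, 11/16)
obs 4: x=-1 → posterior Normal(-31/30, 11/20)
obs 5: x=-2 → posterior Normal(-43/36, 11/24)
obs 6: x=-1/4 → posterior Normal(-89/84, 11/28)
obs 7: x=9/4 → posterior Normal(-31/48, 11/32)
obs 8: x=-2 → posterior Normal(-43/54, 11/36)
obs 9: x=-8 → posterior Normal(-91/60, 11/40)

-91/60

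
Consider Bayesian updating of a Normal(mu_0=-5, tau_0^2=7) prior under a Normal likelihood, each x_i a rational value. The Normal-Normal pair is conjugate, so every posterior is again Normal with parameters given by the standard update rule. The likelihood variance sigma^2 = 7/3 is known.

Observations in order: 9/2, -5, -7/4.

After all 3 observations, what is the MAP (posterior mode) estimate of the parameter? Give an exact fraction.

obs 1: x=9/2 → posterior Normal(17/8, 7/4)
obs 2: x=-5 → posterior Normal(-13/14, 1)
obs 3: x=-7/4 → posterior Normal(-47/40, 7/10)

-47/40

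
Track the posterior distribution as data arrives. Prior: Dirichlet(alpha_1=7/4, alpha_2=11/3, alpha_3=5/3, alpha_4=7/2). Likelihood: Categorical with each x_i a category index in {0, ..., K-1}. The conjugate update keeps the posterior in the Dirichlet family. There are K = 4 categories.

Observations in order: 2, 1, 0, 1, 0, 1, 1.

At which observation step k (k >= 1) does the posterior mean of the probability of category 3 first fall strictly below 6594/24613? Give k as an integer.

k = 3

obs 1: x=2 → posterior Dirichlet(7/4, 11/3, 8/3, 7/2)
obs 2: x=1 → posterior Dirichlet(7/4, 14/3, 8/3, 7/2)
obs 3: x=0 → posterior Dirichlet(11/4, 14/3, 8/3, 7/2)
obs 4: x=1 → posterior Dirichlet(11/4, 17/3, 8/3, 7/2)
obs 5: x=0 → posterior Dirichlet(15/4, 17/3, 8/3, 7/2)
obs 6: x=1 → posterior Dirichlet(15/4, 20/3, 8/3, 7/2)
obs 7: x=1 → posterior Dirichlet(15/4, 23/3, 8/3, 7/2)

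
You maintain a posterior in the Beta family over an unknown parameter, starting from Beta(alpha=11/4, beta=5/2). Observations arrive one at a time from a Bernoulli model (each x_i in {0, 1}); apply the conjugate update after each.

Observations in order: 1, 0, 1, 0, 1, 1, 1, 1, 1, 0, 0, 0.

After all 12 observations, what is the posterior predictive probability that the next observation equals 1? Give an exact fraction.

obs 1: x=1 → posterior Beta(15/4, 5/2)
obs 2: x=0 → posterior Beta(15/4, 7/2)
obs 3: x=1 → posterior Beta(19/4, 7/2)
obs 4: x=0 → posterior Beta(19/4, 9/2)
obs 5: x=1 → posterior Beta(23/4, 9/2)
obs 6: x=1 → posterior Beta(27/4, 9/2)
obs 7: x=1 → posterior Beta(31/4, 9/2)
obs 8: x=1 → posterior Beta(35/4, 9/2)
obs 9: x=1 → posterior Beta(39/4, 9/2)
obs 10: x=0 → posterior Beta(39/4, 11/2)
obs 11: x=0 → posterior Beta(39/4, 13/2)
obs 12: x=0 → posterior Beta(39/4, 15/2)

13/23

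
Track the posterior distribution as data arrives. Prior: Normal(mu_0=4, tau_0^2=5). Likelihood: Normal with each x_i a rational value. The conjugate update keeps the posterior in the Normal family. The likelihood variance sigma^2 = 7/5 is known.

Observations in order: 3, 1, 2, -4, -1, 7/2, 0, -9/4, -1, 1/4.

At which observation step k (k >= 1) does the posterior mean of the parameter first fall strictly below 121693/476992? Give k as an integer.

k = 10

obs 1: x=3 → posterior Normal(103/32, 35/32)
obs 2: x=1 → posterior Normal(128/57, 35/57)
obs 3: x=2 → posterior Normal(89/41, 35/82)
obs 4: x=-4 → posterior Normal(78/107, 35/107)
obs 5: x=-1 → posterior Normal(53/132, 35/132)
obs 6: x=7/2 → posterior Normal(281/314, 35/157)
obs 7: x=0 → posterior Normal(281/364, 5/26)
obs 8: x=-9/4 → posterior Normal(337/828, 35/207)
obs 9: x=-1 → posterior Normal(237/928, 35/232)
obs 10: x=1/4 → posterior Normal(131/514, 35/257)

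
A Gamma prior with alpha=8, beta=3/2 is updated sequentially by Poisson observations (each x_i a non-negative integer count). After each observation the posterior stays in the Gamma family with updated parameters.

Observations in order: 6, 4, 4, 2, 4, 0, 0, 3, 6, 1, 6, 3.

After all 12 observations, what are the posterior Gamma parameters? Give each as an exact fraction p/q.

alpha=47, beta=27/2

obs 1: x=6 → posterior Gamma(14, 5/2)
obs 2: x=4 → posterior Gamma(18, 7/2)
obs 3: x=4 → posterior Gamma(22, 9/2)
obs 4: x=2 → posterior Gamma(24, 11/2)
obs 5: x=4 → posterior Gamma(28, 13/2)
obs 6: x=0 → posterior Gamma(28, 15/2)
obs 7: x=0 → posterior Gamma(28, 17/2)
obs 8: x=3 → posterior Gamma(31, 19/2)
obs 9: x=6 → posterior Gamma(37, 21/2)
obs 10: x=1 → posterior Gamma(38, 23/2)
obs 11: x=6 → posterior Gamma(44, 25/2)
obs 12: x=3 → posterior Gamma(47, 27/2)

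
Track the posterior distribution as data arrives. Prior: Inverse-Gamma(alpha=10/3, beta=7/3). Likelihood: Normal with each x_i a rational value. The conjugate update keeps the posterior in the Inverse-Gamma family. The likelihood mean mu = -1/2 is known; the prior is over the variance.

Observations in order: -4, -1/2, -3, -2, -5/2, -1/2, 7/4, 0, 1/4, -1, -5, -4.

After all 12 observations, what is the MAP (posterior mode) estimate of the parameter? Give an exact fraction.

obs 1: x=-4 → posterior Inverse-Gamma(23/6, 203/24)
obs 2: x=-1/2 → posterior Inverse-Gamma(13/3, 203/24)
obs 3: x=-3 → posterior Inverse-Gamma(29/6, 139/12)
obs 4: x=-2 → posterior Inverse-Gamma(16/3, 305/24)
obs 5: x=-5/2 → posterior Inverse-Gamma(35/6, 353/24)
obs 6: x=-1/2 → posterior Inverse-Gamma(19/3, 353/24)
obs 7: x=7/4 → posterior Inverse-Gamma(41/6, 1655/96)
obs 8: x=0 → posterior Inverse-Gamma(22/3, 1667/96)
obs 9: x=1/4 → posterior Inverse-Gamma(47/6, 847/48)
obs 10: x=-1 → posterior Inverse-Gamma(25/3, 853/48)
obs 11: x=-5 → posterior Inverse-Gamma(53/6, 1339/48)
obs 12: x=-4 → posterior Inverse-Gamma(28/3, 1633/48)

1633/496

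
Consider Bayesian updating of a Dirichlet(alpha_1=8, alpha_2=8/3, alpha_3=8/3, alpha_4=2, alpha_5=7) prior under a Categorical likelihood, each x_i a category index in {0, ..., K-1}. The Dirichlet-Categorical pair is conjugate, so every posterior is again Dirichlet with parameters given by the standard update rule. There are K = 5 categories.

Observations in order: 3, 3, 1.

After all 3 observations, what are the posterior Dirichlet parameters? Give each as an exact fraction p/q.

obs 1: x=3 → posterior Dirichlet(8, 8/3, 8/3, 3, 7)
obs 2: x=3 → posterior Dirichlet(8, 8/3, 8/3, 4, 7)
obs 3: x=1 → posterior Dirichlet(8, 11/3, 8/3, 4, 7)

alpha_1=8, alpha_2=11/3, alpha_3=8/3, alpha_4=4, alpha_5=7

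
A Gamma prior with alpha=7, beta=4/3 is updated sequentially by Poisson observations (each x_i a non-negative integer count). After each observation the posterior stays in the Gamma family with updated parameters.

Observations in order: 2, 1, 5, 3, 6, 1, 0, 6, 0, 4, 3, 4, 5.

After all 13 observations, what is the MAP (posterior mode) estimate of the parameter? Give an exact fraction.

obs 1: x=2 → posterior Gamma(9, 7/3)
obs 2: x=1 → posterior Gamma(10, 10/3)
obs 3: x=5 → posterior Gamma(15, 13/3)
obs 4: x=3 → posterior Gamma(18, 16/3)
obs 5: x=6 → posterior Gamma(24, 19/3)
obs 6: x=1 → posterior Gamma(25, 22/3)
obs 7: x=0 → posterior Gamma(25, 25/3)
obs 8: x=6 → posterior Gamma(31, 28/3)
obs 9: x=0 → posterior Gamma(31, 31/3)
obs 10: x=4 → posterior Gamma(35, 34/3)
obs 11: x=3 → posterior Gamma(38, 37/3)
obs 12: x=4 → posterior Gamma(42, 40/3)
obs 13: x=5 → posterior Gamma(47, 43/3)

138/43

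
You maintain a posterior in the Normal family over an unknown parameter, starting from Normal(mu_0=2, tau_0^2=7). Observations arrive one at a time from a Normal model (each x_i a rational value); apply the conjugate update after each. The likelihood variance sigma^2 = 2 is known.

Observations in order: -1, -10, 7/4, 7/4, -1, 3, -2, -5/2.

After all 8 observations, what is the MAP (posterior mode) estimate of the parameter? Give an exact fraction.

-33/29

obs 1: x=-1 → posterior Normal(-1/3, 14/9)
obs 2: x=-10 → posterior Normal(-73/16, 7/8)
obs 3: x=7/4 → posterior Normal(-243/92, 14/23)
obs 4: x=7/4 → posterior Normal(-97/60, 7/15)
obs 5: x=-1 → posterior Normal(-3/2, 14/37)
obs 6: x=3 → posterior Normal(-69/88, 7/22)
obs 7: x=-2 → posterior Normal(-97/102, 14/51)
obs 8: x=-5/2 → posterior Normal(-33/29, 7/29)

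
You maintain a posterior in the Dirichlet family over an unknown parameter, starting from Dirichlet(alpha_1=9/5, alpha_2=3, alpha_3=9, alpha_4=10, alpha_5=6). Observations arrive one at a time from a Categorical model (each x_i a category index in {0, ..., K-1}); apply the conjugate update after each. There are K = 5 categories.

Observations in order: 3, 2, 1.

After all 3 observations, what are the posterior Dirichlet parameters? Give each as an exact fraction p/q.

obs 1: x=3 → posterior Dirichlet(9/5, 3, 9, 11, 6)
obs 2: x=2 → posterior Dirichlet(9/5, 3, 10, 11, 6)
obs 3: x=1 → posterior Dirichlet(9/5, 4, 10, 11, 6)

alpha_1=9/5, alpha_2=4, alpha_3=10, alpha_4=11, alpha_5=6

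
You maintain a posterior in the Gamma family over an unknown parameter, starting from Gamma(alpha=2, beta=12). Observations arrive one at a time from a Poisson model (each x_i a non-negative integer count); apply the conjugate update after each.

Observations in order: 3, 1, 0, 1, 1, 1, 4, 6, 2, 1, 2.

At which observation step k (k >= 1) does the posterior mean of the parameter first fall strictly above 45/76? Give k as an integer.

k = 7

obs 1: x=3 → posterior Gamma(5, 13)
obs 2: x=1 → posterior Gamma(6, 14)
obs 3: x=0 → posterior Gamma(6, 15)
obs 4: x=1 → posterior Gamma(7, 16)
obs 5: x=1 → posterior Gamma(8, 17)
obs 6: x=1 → posterior Gamma(9, 18)
obs 7: x=4 → posterior Gamma(13, 19)
obs 8: x=6 → posterior Gamma(19, 20)
obs 9: x=2 → posterior Gamma(21, 21)
obs 10: x=1 → posterior Gamma(22, 22)
obs 11: x=2 → posterior Gamma(24, 23)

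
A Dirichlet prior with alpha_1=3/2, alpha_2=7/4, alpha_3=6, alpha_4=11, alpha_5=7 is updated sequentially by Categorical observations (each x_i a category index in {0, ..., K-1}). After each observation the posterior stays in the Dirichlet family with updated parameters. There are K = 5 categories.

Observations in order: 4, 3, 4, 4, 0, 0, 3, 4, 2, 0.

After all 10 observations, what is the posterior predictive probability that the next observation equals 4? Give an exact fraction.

obs 1: x=4 → posterior Dirichlet(3/2, 7/4, 6, 11, 8)
obs 2: x=3 → posterior Dirichlet(3/2, 7/4, 6, 12, 8)
obs 3: x=4 → posterior Dirichlet(3/2, 7/4, 6, 12, 9)
obs 4: x=4 → posterior Dirichlet(3/2, 7/4, 6, 12, 10)
obs 5: x=0 → posterior Dirichlet(5/2, 7/4, 6, 12, 10)
obs 6: x=0 → posterior Dirichlet(7/2, 7/4, 6, 12, 10)
obs 7: x=3 → posterior Dirichlet(7/2, 7/4, 6, 13, 10)
obs 8: x=4 → posterior Dirichlet(7/2, 7/4, 6, 13, 11)
obs 9: x=2 → posterior Dirichlet(7/2, 7/4, 7, 13, 11)
obs 10: x=0 → posterior Dirichlet(9/2, 7/4, 7, 13, 11)

44/149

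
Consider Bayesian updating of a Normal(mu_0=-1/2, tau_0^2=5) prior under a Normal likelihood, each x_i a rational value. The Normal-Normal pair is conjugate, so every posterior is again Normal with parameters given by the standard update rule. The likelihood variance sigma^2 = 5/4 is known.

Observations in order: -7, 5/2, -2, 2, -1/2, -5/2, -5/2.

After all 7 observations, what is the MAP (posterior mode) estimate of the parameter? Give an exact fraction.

obs 1: x=-7 → posterior Normal(-57/10, 1)
obs 2: x=5/2 → posterior Normal(-37/18, 5/9)
obs 3: x=-2 → posterior Normal(-53/26, 5/13)
obs 4: x=2 → posterior Normal(-37/34, 5/17)
obs 5: x=-1/2 → posterior Normal(-41/42, 5/21)
obs 6: x=-5/2 → posterior Normal(-61/50, 1/5)
obs 7: x=-5/2 → posterior Normal(-81/58, 5/29)

-81/58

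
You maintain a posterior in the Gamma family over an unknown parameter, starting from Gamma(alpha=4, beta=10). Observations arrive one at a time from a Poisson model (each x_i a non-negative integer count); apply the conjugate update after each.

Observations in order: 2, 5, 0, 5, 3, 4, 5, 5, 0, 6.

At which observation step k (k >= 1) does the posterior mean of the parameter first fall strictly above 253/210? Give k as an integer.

obs 1: x=2 → posterior Gamma(6, 11)
obs 2: x=5 → posterior Gamma(11, 12)
obs 3: x=0 → posterior Gamma(11, 13)
obs 4: x=5 → posterior Gamma(16, 14)
obs 5: x=3 → posterior Gamma(19, 15)
obs 6: x=4 → posterior Gamma(23, 16)
obs 7: x=5 → posterior Gamma(28, 17)
obs 8: x=5 → posterior Gamma(33, 18)
obs 9: x=0 → posterior Gamma(33, 19)
obs 10: x=6 → posterior Gamma(39, 20)

k = 5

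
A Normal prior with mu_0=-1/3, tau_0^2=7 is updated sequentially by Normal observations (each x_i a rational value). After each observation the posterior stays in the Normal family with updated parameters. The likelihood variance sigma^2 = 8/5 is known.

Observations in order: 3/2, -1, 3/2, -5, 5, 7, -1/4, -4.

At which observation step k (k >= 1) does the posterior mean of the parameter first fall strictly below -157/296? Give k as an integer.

k = 4

obs 1: x=3/2 → posterior Normal(299/258, 56/43)
obs 2: x=-1 → posterior Normal(89/468, 28/39)
obs 3: x=3/2 → posterior Normal(202/339, 56/113)
obs 4: x=-5 → posterior Normal(-323/444, 14/37)
obs 5: x=5 → posterior Normal(202/549, 56/183)
obs 6: x=7 → posterior Normal(937/654, 28/109)
obs 7: x=-1/4 → posterior Normal(3643/3036, 56/253)
obs 8: x=-4 → posterior Normal(1963/3456, 7/36)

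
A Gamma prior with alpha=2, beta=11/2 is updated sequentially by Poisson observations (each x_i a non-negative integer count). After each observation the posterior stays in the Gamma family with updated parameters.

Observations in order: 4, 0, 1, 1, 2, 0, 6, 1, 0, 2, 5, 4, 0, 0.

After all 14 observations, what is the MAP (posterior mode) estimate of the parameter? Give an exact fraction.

18/13

obs 1: x=4 → posterior Gamma(6, 13/2)
obs 2: x=0 → posterior Gamma(6, 15/2)
obs 3: x=1 → posterior Gamma(7, 17/2)
obs 4: x=1 → posterior Gamma(8, 19/2)
obs 5: x=2 → posterior Gamma(10, 21/2)
obs 6: x=0 → posterior Gamma(10, 23/2)
obs 7: x=6 → posterior Gamma(16, 25/2)
obs 8: x=1 → posterior Gamma(17, 27/2)
obs 9: x=0 → posterior Gamma(17, 29/2)
obs 10: x=2 → posterior Gamma(19, 31/2)
obs 11: x=5 → posterior Gamma(24, 33/2)
obs 12: x=4 → posterior Gamma(28, 35/2)
obs 13: x=0 → posterior Gamma(28, 37/2)
obs 14: x=0 → posterior Gamma(28, 39/2)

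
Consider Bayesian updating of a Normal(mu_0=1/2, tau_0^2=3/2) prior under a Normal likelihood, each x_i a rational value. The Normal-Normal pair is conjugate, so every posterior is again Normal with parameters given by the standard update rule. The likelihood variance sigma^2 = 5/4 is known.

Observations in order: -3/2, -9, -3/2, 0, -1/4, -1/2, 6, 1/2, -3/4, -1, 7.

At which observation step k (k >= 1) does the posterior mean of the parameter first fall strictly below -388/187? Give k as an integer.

obs 1: x=-3/2 → posterior Normal(-13/22, 15/22)
obs 2: x=-9 → posterior Normal(-121/34, 15/34)
obs 3: x=-3/2 → posterior Normal(-139/46, 15/46)
obs 4: x=0 → posterior Normal(-139/58, 15/58)
obs 5: x=-1/4 → posterior Normal(-71/35, 3/14)
obs 6: x=-1/2 → posterior Normal(-74/41, 15/82)
obs 7: x=6 → posterior Normal(-38/47, 15/94)
obs 8: x=1/2 → posterior Normal(-35/53, 15/106)
obs 9: x=-3/4 → posterior Normal(-79/118, 15/118)
obs 10: x=-1 → posterior Normal(-7/10, 3/26)
obs 11: x=7 → posterior Normal(-7/142, 15/142)

k = 2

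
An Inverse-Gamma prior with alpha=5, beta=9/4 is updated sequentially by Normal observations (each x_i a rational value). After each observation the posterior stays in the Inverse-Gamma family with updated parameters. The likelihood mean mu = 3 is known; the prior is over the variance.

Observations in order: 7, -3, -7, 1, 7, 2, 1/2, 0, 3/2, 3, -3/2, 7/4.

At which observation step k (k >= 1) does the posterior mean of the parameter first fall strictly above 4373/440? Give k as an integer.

obs 1: x=7 → posterior Inverse-Gamma(11/2, 41/4)
obs 2: x=-3 → posterior Inverse-Gamma(6, 113/4)
obs 3: x=-7 → posterior Inverse-Gamma(13/2, 313/4)
obs 4: x=1 → posterior Inverse-Gamma(7, 321/4)
obs 5: x=7 → posterior Inverse-Gamma(15/2, 353/4)
obs 6: x=2 → posterior Inverse-Gamma(8, 355/4)
obs 7: x=1/2 → posterior Inverse-Gamma(17/2, 735/8)
obs 8: x=0 → posterior Inverse-Gamma(9, 771/8)
obs 9: x=3/2 → posterior Inverse-Gamma(19/2, 195/2)
obs 10: x=3 → posterior Inverse-Gamma(10, 195/2)
obs 11: x=-3/2 → posterior Inverse-Gamma(21/2, 861/8)
obs 12: x=7/4 → posterior Inverse-Gamma(11, 3469/32)

k = 3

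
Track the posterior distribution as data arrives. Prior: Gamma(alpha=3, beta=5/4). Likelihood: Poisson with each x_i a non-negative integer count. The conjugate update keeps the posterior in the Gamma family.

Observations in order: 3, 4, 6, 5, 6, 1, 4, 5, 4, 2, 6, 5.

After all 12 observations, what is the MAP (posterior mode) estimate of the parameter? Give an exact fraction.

4

obs 1: x=3 → posterior Gamma(6, 9/4)
obs 2: x=4 → posterior Gamma(10, 13/4)
obs 3: x=6 → posterior Gamma(16, 17/4)
obs 4: x=5 → posterior Gamma(21, 21/4)
obs 5: x=6 → posterior Gamma(27, 25/4)
obs 6: x=1 → posterior Gamma(28, 29/4)
obs 7: x=4 → posterior Gamma(32, 33/4)
obs 8: x=5 → posterior Gamma(37, 37/4)
obs 9: x=4 → posterior Gamma(41, 41/4)
obs 10: x=2 → posterior Gamma(43, 45/4)
obs 11: x=6 → posterior Gamma(49, 49/4)
obs 12: x=5 → posterior Gamma(54, 53/4)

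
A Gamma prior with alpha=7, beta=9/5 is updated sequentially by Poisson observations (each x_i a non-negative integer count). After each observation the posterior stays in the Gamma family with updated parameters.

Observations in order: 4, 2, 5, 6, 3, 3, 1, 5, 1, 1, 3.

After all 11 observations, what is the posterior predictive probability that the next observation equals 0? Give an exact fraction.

obs 1: x=4 → posterior Gamma(11, 14/5)
obs 2: x=2 → posterior Gamma(13, 19/5)
obs 3: x=5 → posterior Gamma(18, 24/5)
obs 4: x=6 → posterior Gamma(24, 29/5)
obs 5: x=3 → posterior Gamma(27, 34/5)
obs 6: x=3 → posterior Gamma(30, 39/5)
obs 7: x=1 → posterior Gamma(31, 44/5)
obs 8: x=5 → posterior Gamma(36, 49/5)
obs 9: x=1 → posterior Gamma(37, 54/5)
obs 10: x=1 → posterior Gamma(38, 59/5)
obs 11: x=3 → posterior Gamma(41, 64/5)

113078212145816597093331040047546785012958969400039613319782796882727665664/2470658499098922042475617409192285433067939556380902322915037637678266264869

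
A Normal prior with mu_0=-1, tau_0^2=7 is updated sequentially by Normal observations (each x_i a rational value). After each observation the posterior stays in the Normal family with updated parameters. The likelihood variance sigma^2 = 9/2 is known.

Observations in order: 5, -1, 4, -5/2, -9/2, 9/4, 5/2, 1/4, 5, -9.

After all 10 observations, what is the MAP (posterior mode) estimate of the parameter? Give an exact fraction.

19/149

obs 1: x=5 → posterior Normal(61/23, 63/23)
obs 2: x=-1 → posterior Normal(47/37, 63/37)
obs 3: x=4 → posterior Normal(103/51, 21/17)
obs 4: x=-5/2 → posterior Normal(68/65, 63/65)
obs 5: x=-9/2 → posterior Normal(5/79, 63/79)
obs 6: x=9/4 → posterior Normal(73/186, 21/31)
obs 7: x=5/2 → posterior Normal(143/214, 63/107)
obs 8: x=1/4 → posterior Normal(75/121, 63/121)
obs 9: x=5 → posterior Normal(29/27, 7/15)
obs 10: x=-9 → posterior Normal(19/149, 63/149)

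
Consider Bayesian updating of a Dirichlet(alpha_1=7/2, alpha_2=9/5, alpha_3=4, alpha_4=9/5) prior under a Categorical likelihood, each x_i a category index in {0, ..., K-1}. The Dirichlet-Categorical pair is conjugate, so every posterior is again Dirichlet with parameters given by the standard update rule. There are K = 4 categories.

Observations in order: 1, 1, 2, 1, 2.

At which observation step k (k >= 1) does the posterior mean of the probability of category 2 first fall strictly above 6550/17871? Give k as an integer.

k = 5

obs 1: x=1 → posterior Dirichlet(7/2, 14/5, 4, 9/5)
obs 2: x=1 → posterior Dirichlet(7/2, 19/5, 4, 9/5)
obs 3: x=2 → posterior Dirichlet(7/2, 19/5, 5, 9/5)
obs 4: x=1 → posterior Dirichlet(7/2, 24/5, 5, 9/5)
obs 5: x=2 → posterior Dirichlet(7/2, 24/5, 6, 9/5)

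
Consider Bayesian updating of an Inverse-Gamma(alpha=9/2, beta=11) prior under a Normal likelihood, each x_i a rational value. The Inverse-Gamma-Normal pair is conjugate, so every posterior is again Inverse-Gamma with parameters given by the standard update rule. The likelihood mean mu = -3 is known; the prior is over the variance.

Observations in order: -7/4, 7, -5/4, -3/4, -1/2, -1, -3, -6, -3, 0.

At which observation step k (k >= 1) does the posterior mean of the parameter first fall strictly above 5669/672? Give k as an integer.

obs 1: x=-7/4 → posterior Inverse-Gamma(5, 377/32)
obs 2: x=7 → posterior Inverse-Gamma(11/2, 1977/32)
obs 3: x=-5/4 → posterior Inverse-Gamma(6, 1013/16)
obs 4: x=-3/4 → posterior Inverse-Gamma(13/2, 2107/32)
obs 5: x=-1/2 → posterior Inverse-Gamma(7, 2207/32)
obs 6: x=-1 → posterior Inverse-Gamma(15/2, 2271/32)
obs 7: x=-3 → posterior Inverse-Gamma(8, 2271/32)
obs 8: x=-6 → posterior Inverse-Gamma(17/2, 2415/32)
obs 9: x=-3 → posterior Inverse-Gamma(9, 2415/32)
obs 10: x=0 → posterior Inverse-Gamma(19/2, 2559/32)

k = 2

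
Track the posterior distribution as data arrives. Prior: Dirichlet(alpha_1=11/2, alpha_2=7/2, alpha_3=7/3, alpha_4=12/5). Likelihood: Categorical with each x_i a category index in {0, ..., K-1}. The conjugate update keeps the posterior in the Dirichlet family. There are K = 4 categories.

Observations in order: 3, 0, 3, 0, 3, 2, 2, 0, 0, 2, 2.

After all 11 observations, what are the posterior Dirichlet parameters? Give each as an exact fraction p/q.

alpha_1=19/2, alpha_2=7/2, alpha_3=19/3, alpha_4=27/5

obs 1: x=3 → posterior Dirichlet(11/2, 7/2, 7/3, 17/5)
obs 2: x=0 → posterior Dirichlet(13/2, 7/2, 7/3, 17/5)
obs 3: x=3 → posterior Dirichlet(13/2, 7/2, 7/3, 22/5)
obs 4: x=0 → posterior Dirichlet(15/2, 7/2, 7/3, 22/5)
obs 5: x=3 → posterior Dirichlet(15/2, 7/2, 7/3, 27/5)
obs 6: x=2 → posterior Dirichlet(15/2, 7/2, 10/3, 27/5)
obs 7: x=2 → posterior Dirichlet(15/2, 7/2, 13/3, 27/5)
obs 8: x=0 → posterior Dirichlet(17/2, 7/2, 13/3, 27/5)
obs 9: x=0 → posterior Dirichlet(19/2, 7/2, 13/3, 27/5)
obs 10: x=2 → posterior Dirichlet(19/2, 7/2, 16/3, 27/5)
obs 11: x=2 → posterior Dirichlet(19/2, 7/2, 19/3, 27/5)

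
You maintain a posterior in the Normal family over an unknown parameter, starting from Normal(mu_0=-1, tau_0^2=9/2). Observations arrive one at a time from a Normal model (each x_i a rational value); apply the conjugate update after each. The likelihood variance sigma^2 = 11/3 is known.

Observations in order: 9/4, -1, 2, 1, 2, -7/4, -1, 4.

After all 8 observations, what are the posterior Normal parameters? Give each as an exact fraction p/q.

mu_0=361/476, tau_0^2=99/238

obs 1: x=9/4 → posterior Normal(155/196, 99/49)
obs 2: x=-1 → posterior Normal(47/304, 99/76)
obs 3: x=2 → posterior Normal(263/412, 99/103)
obs 4: x=1 → posterior Normal(371/520, 99/130)
obs 5: x=2 → posterior Normal(587/628, 99/157)
obs 6: x=-7/4 → posterior Normal(199/368, 99/184)
obs 7: x=-1 → posterior Normal(145/422, 99/211)
obs 8: x=4 → posterior Normal(361/476, 99/238)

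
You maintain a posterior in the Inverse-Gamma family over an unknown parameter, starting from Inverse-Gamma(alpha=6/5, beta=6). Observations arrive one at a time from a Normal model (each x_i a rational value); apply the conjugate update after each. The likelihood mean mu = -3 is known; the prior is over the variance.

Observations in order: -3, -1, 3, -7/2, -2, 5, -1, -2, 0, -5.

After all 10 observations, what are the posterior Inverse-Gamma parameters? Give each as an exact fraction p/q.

obs 1: x=-3 → posterior Inverse-Gamma(17/10, 6)
obs 2: x=-1 → posterior Inverse-Gamma(11/5, 8)
obs 3: x=3 → posterior Inverse-Gamma(27/10, 26)
obs 4: x=-7/2 → posterior Inverse-Gamma(16/5, 209/8)
obs 5: x=-2 → posterior Inverse-Gamma(37/10, 213/8)
obs 6: x=5 → posterior Inverse-Gamma(21/5, 469/8)
obs 7: x=-1 → posterior Inverse-Gamma(47/10, 485/8)
obs 8: x=-2 → posterior Inverse-Gamma(26/5, 489/8)
obs 9: x=0 → posterior Inverse-Gamma(57/10, 525/8)
obs 10: x=-5 → posterior Inverse-Gamma(31/5, 541/8)

alpha=31/5, beta=541/8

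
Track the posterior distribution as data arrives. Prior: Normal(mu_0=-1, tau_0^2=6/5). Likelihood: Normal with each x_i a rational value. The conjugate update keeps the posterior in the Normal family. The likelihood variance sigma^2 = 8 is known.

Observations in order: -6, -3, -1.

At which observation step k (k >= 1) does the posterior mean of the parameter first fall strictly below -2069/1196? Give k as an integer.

obs 1: x=-6 → posterior Normal(-38/23, 24/23)
obs 2: x=-3 → posterior Normal(-47/26, 12/13)
obs 3: x=-1 → posterior Normal(-50/29, 24/29)

k = 2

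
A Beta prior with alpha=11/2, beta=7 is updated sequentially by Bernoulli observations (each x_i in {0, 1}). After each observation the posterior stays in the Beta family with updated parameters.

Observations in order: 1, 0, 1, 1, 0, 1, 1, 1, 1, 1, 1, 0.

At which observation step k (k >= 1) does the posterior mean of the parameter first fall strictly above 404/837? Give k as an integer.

k = 3

obs 1: x=1 → posterior Beta(13/2, 7)
obs 2: x=0 → posterior Beta(13/2, 8)
obs 3: x=1 → posterior Beta(15/2, 8)
obs 4: x=1 → posterior Beta(17/2, 8)
obs 5: x=0 → posterior Beta(17/2, 9)
obs 6: x=1 → posterior Beta(19/2, 9)
obs 7: x=1 → posterior Beta(21/2, 9)
obs 8: x=1 → posterior Beta(23/2, 9)
obs 9: x=1 → posterior Beta(25/2, 9)
obs 10: x=1 → posterior Beta(27/2, 9)
obs 11: x=1 → posterior Beta(29/2, 9)
obs 12: x=0 → posterior Beta(29/2, 10)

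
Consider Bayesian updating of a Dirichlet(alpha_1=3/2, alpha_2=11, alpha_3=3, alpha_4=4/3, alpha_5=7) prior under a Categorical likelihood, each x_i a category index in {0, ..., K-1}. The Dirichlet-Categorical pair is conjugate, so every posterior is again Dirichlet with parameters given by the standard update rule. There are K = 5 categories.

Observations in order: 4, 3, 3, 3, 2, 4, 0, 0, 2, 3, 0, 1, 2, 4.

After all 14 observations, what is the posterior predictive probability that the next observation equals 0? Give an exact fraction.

obs 1: x=4 → posterior Dirichlet(3/2, 11, 3, 4/3, 8)
obs 2: x=3 → posterior Dirichlet(3/2, 11, 3, 7/3, 8)
obs 3: x=3 → posterior Dirichlet(3/2, 11, 3, 10/3, 8)
obs 4: x=3 → posterior Dirichlet(3/2, 11, 3, 13/3, 8)
obs 5: x=2 → posterior Dirichlet(3/2, 11, 4, 13/3, 8)
obs 6: x=4 → posterior Dirichlet(3/2, 11, 4, 13/3, 9)
obs 7: x=0 → posterior Dirichlet(5/2, 11, 4, 13/3, 9)
obs 8: x=0 → posterior Dirichlet(7/2, 11, 4, 13/3, 9)
obs 9: x=2 → posterior Dirichlet(7/2, 11, 5, 13/3, 9)
obs 10: x=3 → posterior Dirichlet(7/2, 11, 5, 16/3, 9)
obs 11: x=0 → posterior Dirichlet(9/2, 11, 5, 16/3, 9)
obs 12: x=1 → posterior Dirichlet(9/2, 12, 5, 16/3, 9)
obs 13: x=2 → posterior Dirichlet(9/2, 12, 6, 16/3, 9)
obs 14: x=4 → posterior Dirichlet(9/2, 12, 6, 16/3, 10)

27/227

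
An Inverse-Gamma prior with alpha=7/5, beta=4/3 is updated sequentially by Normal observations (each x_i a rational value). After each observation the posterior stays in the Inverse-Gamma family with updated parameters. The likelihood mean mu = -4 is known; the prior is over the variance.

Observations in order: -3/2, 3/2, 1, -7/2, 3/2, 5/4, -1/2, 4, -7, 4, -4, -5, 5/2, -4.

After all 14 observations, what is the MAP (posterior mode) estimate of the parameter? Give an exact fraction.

75535/4512

obs 1: x=-3/2 → posterior Inverse-Gamma(19/10, 107/24)
obs 2: x=3/2 → posterior Inverse-Gamma(12/5, 235/12)
obs 3: x=1 → posterior Inverse-Gamma(29/10, 385/12)
obs 4: x=-7/2 → posterior Inverse-Gamma(17/5, 773/24)
obs 5: x=3/2 → posterior Inverse-Gamma(39/10, 142/3)
obs 6: x=5/4 → posterior Inverse-Gamma(22/5, 5867/96)
obs 7: x=-1/2 → posterior Inverse-Gamma(49/10, 6455/96)
obs 8: x=4 → posterior Inverse-Gamma(27/5, 9527/96)
obs 9: x=-7 → posterior Inverse-Gamma(59/10, 9959/96)
obs 10: x=4 → posterior Inverse-Gamma(32/5, 13031/96)
obs 11: x=-4 → posterior Inverse-Gamma(69/10, 13031/96)
obs 12: x=-5 → posterior Inverse-Gamma(37/5, 13079/96)
obs 13: x=5/2 → posterior Inverse-Gamma(79/10, 15107/96)
obs 14: x=-4 → posterior Inverse-Gamma(42/5, 15107/96)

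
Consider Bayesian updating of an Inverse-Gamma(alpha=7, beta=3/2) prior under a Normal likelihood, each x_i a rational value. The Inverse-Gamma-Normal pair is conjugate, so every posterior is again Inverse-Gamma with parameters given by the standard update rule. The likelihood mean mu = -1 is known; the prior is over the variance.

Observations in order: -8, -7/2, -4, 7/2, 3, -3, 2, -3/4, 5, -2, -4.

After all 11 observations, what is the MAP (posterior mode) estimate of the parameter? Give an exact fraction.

obs 1: x=-8 → posterior Inverse-Gamma(15/2, 26)
obs 2: x=-7/2 → posterior Inverse-Gamma(8, 233/8)
obs 3: x=-4 → posterior Inverse-Gamma(17/2, 269/8)
obs 4: x=7/2 → posterior Inverse-Gamma(9, 175/4)
obs 5: x=3 → posterior Inverse-Gamma(19/2, 207/4)
obs 6: x=-3 → posterior Inverse-Gamma(10, 215/4)
obs 7: x=2 → posterior Inverse-Gamma(21/2, 233/4)
obs 8: x=-3/4 → posterior Inverse-Gamma(11, 1865/32)
obs 9: x=5 → posterior Inverse-Gamma(23/2, 2441/32)
obs 10: x=-2 → posterior Inverse-Gamma(12, 2457/32)
obs 11: x=-4 → posterior Inverse-Gamma(25/2, 2601/32)

289/48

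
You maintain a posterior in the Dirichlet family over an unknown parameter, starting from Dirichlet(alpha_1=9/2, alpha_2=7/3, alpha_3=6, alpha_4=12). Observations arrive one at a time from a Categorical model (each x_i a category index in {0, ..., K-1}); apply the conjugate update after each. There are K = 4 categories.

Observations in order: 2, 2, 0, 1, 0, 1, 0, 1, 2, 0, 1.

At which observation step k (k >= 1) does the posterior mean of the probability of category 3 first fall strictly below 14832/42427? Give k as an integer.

obs 1: x=2 → posterior Dirichlet(9/2, 7/3, 7, 12)
obs 2: x=2 → posterior Dirichlet(9/2, 7/3, 8, 12)
obs 3: x=0 → posterior Dirichlet(11/2, 7/3, 8, 12)
obs 4: x=1 → posterior Dirichlet(11/2, 10/3, 8, 12)
obs 5: x=0 → posterior Dirichlet(13/2, 10/3, 8, 12)
obs 6: x=1 → posterior Dirichlet(13/2, 13/3, 8, 12)
obs 7: x=0 → posterior Dirichlet(15/2, 13/3, 8, 12)
obs 8: x=1 → posterior Dirichlet(15/2, 16/3, 8, 12)
obs 9: x=2 → posterior Dirichlet(15/2, 16/3, 9, 12)
obs 10: x=0 → posterior Dirichlet(17/2, 16/3, 9, 12)
obs 11: x=1 → posterior Dirichlet(17/2, 19/3, 9, 12)

k = 10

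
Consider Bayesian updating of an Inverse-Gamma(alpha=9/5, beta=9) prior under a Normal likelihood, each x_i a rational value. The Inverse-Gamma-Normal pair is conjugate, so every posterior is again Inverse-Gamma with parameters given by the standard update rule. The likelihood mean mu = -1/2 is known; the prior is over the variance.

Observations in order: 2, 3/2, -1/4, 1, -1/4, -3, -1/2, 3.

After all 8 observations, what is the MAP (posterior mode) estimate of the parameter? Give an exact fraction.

1965/544

obs 1: x=2 → posterior Inverse-Gamma(23/10, 97/8)
obs 2: x=3/2 → posterior Inverse-Gamma(14/5, 113/8)
obs 3: x=-1/4 → posterior Inverse-Gamma(33/10, 453/32)
obs 4: x=1 → posterior Inverse-Gamma(19/5, 489/32)
obs 5: x=-1/4 → posterior Inverse-Gamma(43/10, 245/16)
obs 6: x=-3 → posterior Inverse-Gamma(24/5, 295/16)
obs 7: x=-1/2 → posterior Inverse-Gamma(53/10, 295/16)
obs 8: x=3 → posterior Inverse-Gamma(29/5, 393/16)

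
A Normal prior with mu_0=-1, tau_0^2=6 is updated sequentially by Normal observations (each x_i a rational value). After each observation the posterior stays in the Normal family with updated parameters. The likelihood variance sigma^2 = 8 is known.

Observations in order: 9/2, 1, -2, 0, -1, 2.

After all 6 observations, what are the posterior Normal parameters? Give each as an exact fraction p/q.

mu_0=19/44, tau_0^2=12/11

obs 1: x=9/2 → posterior Normal(19/14, 24/7)
obs 2: x=1 → posterior Normal(5/4, 12/5)
obs 3: x=-2 → posterior Normal(1/2, 24/13)
obs 4: x=0 → posterior Normal(13/32, 3/2)
obs 5: x=-1 → posterior Normal(7/38, 24/19)
obs 6: x=2 → posterior Normal(19/44, 12/11)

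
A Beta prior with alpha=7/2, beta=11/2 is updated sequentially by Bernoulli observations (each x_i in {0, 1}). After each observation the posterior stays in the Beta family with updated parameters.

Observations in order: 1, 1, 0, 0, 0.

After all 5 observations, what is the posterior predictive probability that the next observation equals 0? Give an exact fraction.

17/28

obs 1: x=1 → posterior Beta(9/2, 11/2)
obs 2: x=1 → posterior Beta(11/2, 11/2)
obs 3: x=0 → posterior Beta(11/2, 13/2)
obs 4: x=0 → posterior Beta(11/2, 15/2)
obs 5: x=0 → posterior Beta(11/2, 17/2)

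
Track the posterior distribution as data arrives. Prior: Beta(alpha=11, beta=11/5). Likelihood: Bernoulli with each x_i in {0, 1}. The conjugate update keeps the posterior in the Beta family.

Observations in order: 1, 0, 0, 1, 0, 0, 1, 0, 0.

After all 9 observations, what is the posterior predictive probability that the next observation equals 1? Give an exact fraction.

70/111

obs 1: x=1 → posterior Beta(12, 11/5)
obs 2: x=0 → posterior Beta(12, 16/5)
obs 3: x=0 → posterior Beta(12, 21/5)
obs 4: x=1 → posterior Beta(13, 21/5)
obs 5: x=0 → posterior Beta(13, 26/5)
obs 6: x=0 → posterior Beta(13, 31/5)
obs 7: x=1 → posterior Beta(14, 31/5)
obs 8: x=0 → posterior Beta(14, 36/5)
obs 9: x=0 → posterior Beta(14, 41/5)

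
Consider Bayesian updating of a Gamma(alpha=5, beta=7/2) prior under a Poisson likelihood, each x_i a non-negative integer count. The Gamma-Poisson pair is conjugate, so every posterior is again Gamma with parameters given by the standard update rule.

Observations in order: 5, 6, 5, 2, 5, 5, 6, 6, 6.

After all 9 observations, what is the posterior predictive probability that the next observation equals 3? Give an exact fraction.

obs 1: x=5 → posterior Gamma(10, 9/2)
obs 2: x=6 → posterior Gamma(16, 11/2)
obs 3: x=5 → posterior Gamma(21, 13/2)
obs 4: x=2 → posterior Gamma(23, 15/2)
obs 5: x=5 → posterior Gamma(28, 17/2)
obs 6: x=5 → posterior Gamma(33, 19/2)
obs 7: x=6 → posterior Gamma(39, 21/2)
obs 8: x=6 → posterior Gamma(45, 23/2)
obs 9: x=6 → posterior Gamma(51, 25/2)

36959711131414845107150306740629100432649067897727945819497108459472656250000/196627050475552913618075908526912116283103450944214766927315415537966391196809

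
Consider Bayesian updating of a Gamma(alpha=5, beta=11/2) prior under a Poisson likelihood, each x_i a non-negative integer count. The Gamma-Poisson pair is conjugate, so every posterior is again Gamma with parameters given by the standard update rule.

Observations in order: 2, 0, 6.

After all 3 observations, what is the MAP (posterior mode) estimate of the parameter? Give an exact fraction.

24/17

obs 1: x=2 → posterior Gamma(7, 13/2)
obs 2: x=0 → posterior Gamma(7, 15/2)
obs 3: x=6 → posterior Gamma(13, 17/2)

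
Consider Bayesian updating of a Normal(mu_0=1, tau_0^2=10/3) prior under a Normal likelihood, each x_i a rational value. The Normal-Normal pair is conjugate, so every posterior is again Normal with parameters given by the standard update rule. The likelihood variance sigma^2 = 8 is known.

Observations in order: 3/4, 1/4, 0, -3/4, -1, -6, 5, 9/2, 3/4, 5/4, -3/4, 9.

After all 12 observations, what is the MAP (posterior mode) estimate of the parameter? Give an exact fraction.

obs 1: x=3/4 → posterior Normal(63/68, 40/17)
obs 2: x=1/4 → posterior Normal(17/22, 20/11)
obs 3: x=0 → posterior Normal(17/27, 40/27)
obs 4: x=-3/4 → posterior Normal(53/128, 5/4)
obs 5: x=-1 → posterior Normal(33/148, 40/37)
obs 6: x=-6 → posterior Normal(-29/56, 20/21)
obs 7: x=5 → posterior Normal(13/188, 40/47)
obs 8: x=9/2 → posterior Normal(103/208, 10/13)
obs 9: x=3/4 → posterior Normal(59/114, 40/57)
obs 10: x=5/4 → posterior Normal(143/248, 20/31)
obs 11: x=-3/4 → posterior Normal(32/67, 40/67)
obs 12: x=9 → posterior Normal(77/72, 5/9)

77/72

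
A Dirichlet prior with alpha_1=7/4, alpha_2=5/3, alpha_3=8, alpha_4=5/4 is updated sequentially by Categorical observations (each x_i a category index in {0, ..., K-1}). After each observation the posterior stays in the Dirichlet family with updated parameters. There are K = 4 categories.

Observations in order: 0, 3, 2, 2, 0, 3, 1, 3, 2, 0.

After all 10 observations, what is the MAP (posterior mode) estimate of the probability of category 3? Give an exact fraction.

obs 1: x=0 → posterior Dirichlet(11/4, 5/3, 8, 5/4)
obs 2: x=3 → posterior Dirichlet(11/4, 5/3, 8, 9/4)
obs 3: x=2 → posterior Dirichlet(11/4, 5/3, 9, 9/4)
obs 4: x=2 → posterior Dirichlet(11/4, 5/3, 10, 9/4)
obs 5: x=0 → posterior Dirichlet(15/4, 5/3, 10, 9/4)
obs 6: x=3 → posterior Dirichlet(15/4, 5/3, 10, 13/4)
obs 7: x=1 → posterior Dirichlet(15/4, 8/3, 10, 13/4)
obs 8: x=3 → posterior Dirichlet(15/4, 8/3, 10, 17/4)
obs 9: x=2 → posterior Dirichlet(15/4, 8/3, 11, 17/4)
obs 10: x=0 → posterior Dirichlet(19/4, 8/3, 11, 17/4)

39/224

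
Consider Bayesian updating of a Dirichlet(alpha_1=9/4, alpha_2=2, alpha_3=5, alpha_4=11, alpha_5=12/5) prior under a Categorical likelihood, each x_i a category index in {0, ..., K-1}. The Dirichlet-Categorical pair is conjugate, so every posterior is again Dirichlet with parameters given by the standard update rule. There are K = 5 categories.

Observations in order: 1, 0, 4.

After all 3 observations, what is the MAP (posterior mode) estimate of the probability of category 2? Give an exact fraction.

obs 1: x=1 → posterior Dirichlet(9/4, 3, 5, 11, 12/5)
obs 2: x=0 → posterior Dirichlet(13/4, 3, 5, 11, 12/5)
obs 3: x=4 → posterior Dirichlet(13/4, 3, 5, 11, 17/5)

80/413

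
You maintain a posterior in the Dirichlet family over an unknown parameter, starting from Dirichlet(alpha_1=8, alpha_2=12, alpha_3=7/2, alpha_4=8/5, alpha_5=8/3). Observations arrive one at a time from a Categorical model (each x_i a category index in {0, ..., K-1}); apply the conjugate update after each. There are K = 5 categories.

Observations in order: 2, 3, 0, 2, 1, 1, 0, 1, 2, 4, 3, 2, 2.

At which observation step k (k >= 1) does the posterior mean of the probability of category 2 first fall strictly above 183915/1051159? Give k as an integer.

obs 1: x=2 → posterior Dirichlet(8, 12, 9/2, 8/5, 8/3)
obs 2: x=3 → posterior Dirichlet(8, 12, 9/2, 13/5, 8/3)
obs 3: x=0 → posterior Dirichlet(9, 12, 9/2, 13/5, 8/3)
obs 4: x=2 → posterior Dirichlet(9, 12, 11/2, 13/5, 8/3)
obs 5: x=1 → posterior Dirichlet(9, 13, 11/2, 13/5, 8/3)
obs 6: x=1 → posterior Dirichlet(9, 14, 11/2, 13/5, 8/3)
obs 7: x=0 → posterior Dirichlet(10, 14, 11/2, 13/5, 8/3)
obs 8: x=1 → posterior Dirichlet(10, 15, 11/2, 13/5, 8/3)
obs 9: x=2 → posterior Dirichlet(10, 15, 13/2, 13/5, 8/3)
obs 10: x=4 → posterior Dirichlet(10, 15, 13/2, 13/5, 11/3)
obs 11: x=3 → posterior Dirichlet(10, 15, 13/2, 18/5, 11/3)
obs 12: x=2 → posterior Dirichlet(10, 15, 15/2, 18/5, 11/3)
obs 13: x=2 → posterior Dirichlet(10, 15, 17/2, 18/5, 11/3)

k = 9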